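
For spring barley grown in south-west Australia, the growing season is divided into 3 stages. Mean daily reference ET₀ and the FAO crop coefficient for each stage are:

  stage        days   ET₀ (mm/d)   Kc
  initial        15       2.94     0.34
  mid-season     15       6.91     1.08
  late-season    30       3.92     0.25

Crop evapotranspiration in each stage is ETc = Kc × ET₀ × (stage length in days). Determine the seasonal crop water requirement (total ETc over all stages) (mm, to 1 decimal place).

156.3 mm

initial: 0.34 × 2.94 × 15 = 14.99 mm
mid-season: 1.08 × 6.91 × 15 = 111.94 mm
late-season: 0.25 × 3.92 × 30 = 29.40 mm
Seasonal total = 156.33 mm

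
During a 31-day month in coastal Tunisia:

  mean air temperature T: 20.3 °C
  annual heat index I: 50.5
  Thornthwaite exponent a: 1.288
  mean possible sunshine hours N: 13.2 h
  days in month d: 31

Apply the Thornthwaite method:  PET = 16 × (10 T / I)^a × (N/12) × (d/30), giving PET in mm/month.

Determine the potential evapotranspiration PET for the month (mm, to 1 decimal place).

10T/I = 10 × 20.3 / 50.5 = 4.0198
(10T/I)^a = 4.0198^1.288 = 6.0009
Uncorrected PET = 16 × 6.0009 = 96.014 mm
Correction = (N/12)(d/30) = (13.2/12)(31/30) = 1.1367
PET = 96.014 × 1.1367 = 109.139 mm/month

109.1 mm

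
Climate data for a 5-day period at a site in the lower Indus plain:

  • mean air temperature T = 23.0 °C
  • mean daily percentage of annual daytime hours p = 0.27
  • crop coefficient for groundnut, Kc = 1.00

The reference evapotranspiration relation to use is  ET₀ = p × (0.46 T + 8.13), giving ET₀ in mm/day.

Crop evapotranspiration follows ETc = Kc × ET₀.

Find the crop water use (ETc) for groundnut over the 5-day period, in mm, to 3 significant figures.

25.3 mm

ET₀ = 0.27 × (0.46 × 23.0 + 8.13) = 0.27 × 18.710 = 5.0517 mm/d
ETc = Kc × ET₀ = 1.00 × 5.0517 = 5.0517 mm/d
Over 5 days: 5.0517 × 5 = 25.259 mm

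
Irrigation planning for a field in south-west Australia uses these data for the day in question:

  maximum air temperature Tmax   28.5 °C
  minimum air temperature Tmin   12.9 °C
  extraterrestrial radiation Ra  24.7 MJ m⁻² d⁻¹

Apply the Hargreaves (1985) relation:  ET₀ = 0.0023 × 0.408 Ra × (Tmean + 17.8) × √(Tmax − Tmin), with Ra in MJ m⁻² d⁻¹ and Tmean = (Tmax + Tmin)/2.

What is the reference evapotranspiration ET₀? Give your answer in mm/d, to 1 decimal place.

3.5 mm/d

Tmean = (28.5 + 12.9)/2 = 20.70 °C
0.408 Ra = 0.408 × 24.7 = 10.0776 mm/d equivalent
ET₀ = 0.0023 × 10.0776 × (20.70 + 17.8) × √15.6 = 0.0023 × 10.0776 × 38.50 × 3.9497 = 3.5246 mm/d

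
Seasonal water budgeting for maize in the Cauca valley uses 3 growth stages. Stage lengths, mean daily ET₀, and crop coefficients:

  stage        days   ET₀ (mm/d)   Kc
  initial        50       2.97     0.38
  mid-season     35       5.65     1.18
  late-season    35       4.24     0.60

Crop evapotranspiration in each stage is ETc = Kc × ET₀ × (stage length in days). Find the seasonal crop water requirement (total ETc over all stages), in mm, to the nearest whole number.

379 mm

initial: 0.38 × 2.97 × 50 = 56.43 mm
mid-season: 1.18 × 5.65 × 35 = 233.35 mm
late-season: 0.60 × 4.24 × 35 = 89.04 mm
Seasonal total = 378.82 mm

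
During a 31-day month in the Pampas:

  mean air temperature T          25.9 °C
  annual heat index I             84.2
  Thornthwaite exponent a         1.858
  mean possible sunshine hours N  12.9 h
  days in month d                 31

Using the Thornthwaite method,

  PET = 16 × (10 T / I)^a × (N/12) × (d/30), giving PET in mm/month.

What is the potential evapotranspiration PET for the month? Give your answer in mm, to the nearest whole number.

10T/I = 10 × 25.9 / 84.2 = 3.0760
(10T/I)^a = 3.0760^1.858 = 8.0664
Uncorrected PET = 16 × 8.0664 = 129.062 mm
Correction = (N/12)(d/30) = (12.9/12)(31/30) = 1.1108
PET = 129.062 × 1.1108 = 143.362 mm/month

143 mm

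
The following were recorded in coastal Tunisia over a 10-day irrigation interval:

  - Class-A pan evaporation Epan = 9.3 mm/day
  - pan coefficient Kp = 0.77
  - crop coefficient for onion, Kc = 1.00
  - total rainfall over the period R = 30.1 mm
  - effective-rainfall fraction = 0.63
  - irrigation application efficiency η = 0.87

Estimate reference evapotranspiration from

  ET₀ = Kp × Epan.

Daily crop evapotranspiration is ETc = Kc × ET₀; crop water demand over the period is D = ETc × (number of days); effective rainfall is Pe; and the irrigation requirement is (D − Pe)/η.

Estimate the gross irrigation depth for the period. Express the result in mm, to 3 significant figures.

60.5 mm

ET₀ = 0.77 × 9.3 = 7.1610 mm/d
ETc = Kc × ET₀ = 1.00 × 7.1610 = 7.1610 mm/d
Crop demand D = ETc × 10 d = 7.1610 × 10 = 71.610 mm
Pe = 0.63 × 30.1 = 18.963 mm
D − Pe = 71.610 − 18.963 = 52.647 mm
Gross irrigation = 52.647 / 0.87 = 60.514 mm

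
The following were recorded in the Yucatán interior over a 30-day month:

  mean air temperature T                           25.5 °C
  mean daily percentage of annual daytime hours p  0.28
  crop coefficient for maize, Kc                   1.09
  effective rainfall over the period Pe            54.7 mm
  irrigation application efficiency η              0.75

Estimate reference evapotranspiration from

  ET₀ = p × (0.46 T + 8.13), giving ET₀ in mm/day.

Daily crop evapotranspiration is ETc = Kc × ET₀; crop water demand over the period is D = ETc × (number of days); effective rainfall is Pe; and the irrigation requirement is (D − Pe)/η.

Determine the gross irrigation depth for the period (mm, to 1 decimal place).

169.5 mm

ET₀ = 0.28 × (0.46 × 25.5 + 8.13) = 0.28 × 19.860 = 5.5608 mm/d
ETc = Kc × ET₀ = 1.09 × 5.5608 = 6.0613 mm/d
Crop demand D = ETc × 30 d = 6.0613 × 30 = 181.839 mm
D − Pe = 181.839 − 54.7 = 127.139 mm
Gross irrigation = 127.139 / 0.75 = 169.519 mm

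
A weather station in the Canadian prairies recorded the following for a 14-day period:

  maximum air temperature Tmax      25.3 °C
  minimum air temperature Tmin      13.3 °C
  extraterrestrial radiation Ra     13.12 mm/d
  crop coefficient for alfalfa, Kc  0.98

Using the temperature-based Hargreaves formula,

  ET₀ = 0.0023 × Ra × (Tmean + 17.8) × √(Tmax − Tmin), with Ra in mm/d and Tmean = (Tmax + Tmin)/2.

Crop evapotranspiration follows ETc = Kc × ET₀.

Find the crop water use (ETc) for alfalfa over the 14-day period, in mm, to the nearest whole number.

Tmean = (25.3 + 13.3)/2 = 19.30 °C
ET₀ = 0.0023 × 13.12 × (19.30 + 17.8) × √12.0 = 0.0023 × 13.12 × 37.10 × 3.4641 = 3.8782 mm/d
ETc = Kc × ET₀ = 0.98 × 3.8782 = 3.8006 mm/d
Over 14 days: 3.8006 × 14 = 53.208 mm

53 mm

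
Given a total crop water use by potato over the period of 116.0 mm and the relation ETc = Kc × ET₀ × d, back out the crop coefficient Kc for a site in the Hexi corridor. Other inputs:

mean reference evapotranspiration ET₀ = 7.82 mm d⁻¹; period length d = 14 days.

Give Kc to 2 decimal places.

ETc = Kc × ET₀ × d  ⇒  Kc = ETc / (ET₀ × d)
Kc = 116.0 / (7.82 × 14) = 116.0 / 109.48 = 1.0596

1.06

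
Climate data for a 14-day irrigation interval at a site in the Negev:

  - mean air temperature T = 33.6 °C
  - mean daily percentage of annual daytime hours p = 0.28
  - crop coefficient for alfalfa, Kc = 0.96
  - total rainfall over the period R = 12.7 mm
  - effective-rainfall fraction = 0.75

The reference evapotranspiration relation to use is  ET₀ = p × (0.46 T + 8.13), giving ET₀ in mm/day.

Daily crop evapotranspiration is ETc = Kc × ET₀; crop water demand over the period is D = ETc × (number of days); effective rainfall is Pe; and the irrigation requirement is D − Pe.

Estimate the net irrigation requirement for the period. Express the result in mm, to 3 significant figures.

79.2 mm

ET₀ = 0.28 × (0.46 × 33.6 + 8.13) = 0.28 × 23.586 = 6.6041 mm/d
ETc = Kc × ET₀ = 0.96 × 6.6041 = 6.3399 mm/d
Crop demand D = ETc × 14 d = 6.3399 × 14 = 88.759 mm
Pe = 0.75 × 12.7 = 9.525 mm
D − Pe = 88.759 − 9.525 = 79.234 mm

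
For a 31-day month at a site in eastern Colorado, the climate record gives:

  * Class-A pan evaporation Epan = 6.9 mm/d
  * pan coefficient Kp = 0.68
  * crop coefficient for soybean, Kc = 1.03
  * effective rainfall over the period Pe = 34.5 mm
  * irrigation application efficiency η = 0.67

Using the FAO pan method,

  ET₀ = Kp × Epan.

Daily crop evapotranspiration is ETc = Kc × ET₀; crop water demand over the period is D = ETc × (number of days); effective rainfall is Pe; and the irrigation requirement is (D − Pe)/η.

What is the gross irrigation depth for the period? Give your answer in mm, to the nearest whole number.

ET₀ = 0.68 × 6.9 = 4.6920 mm/d
ETc = Kc × ET₀ = 1.03 × 4.6920 = 4.8328 mm/d
Crop demand D = ETc × 31 d = 4.8328 × 31 = 149.817 mm
D − Pe = 149.817 − 34.5 = 115.317 mm
Gross irrigation = 115.317 / 0.67 = 172.115 mm

172 mm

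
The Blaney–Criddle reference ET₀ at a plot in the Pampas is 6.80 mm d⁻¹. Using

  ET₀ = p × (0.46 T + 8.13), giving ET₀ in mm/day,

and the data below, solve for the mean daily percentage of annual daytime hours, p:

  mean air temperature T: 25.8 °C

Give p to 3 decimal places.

0.340

p = ET₀ / (0.46 T + 8.13) = 6.80 / (0.46 × 25.8 + 8.13) = 6.80 / 19.998 = 0.3400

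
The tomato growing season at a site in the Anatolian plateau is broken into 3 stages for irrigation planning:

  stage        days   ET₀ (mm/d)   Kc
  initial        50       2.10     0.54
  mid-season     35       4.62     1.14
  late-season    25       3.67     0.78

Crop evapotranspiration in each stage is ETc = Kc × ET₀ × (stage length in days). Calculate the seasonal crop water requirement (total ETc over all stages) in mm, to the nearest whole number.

initial: 0.54 × 2.10 × 50 = 56.70 mm
mid-season: 1.14 × 4.62 × 35 = 184.34 mm
late-season: 0.78 × 3.67 × 25 = 71.57 mm
Seasonal total = 312.61 mm

313 mm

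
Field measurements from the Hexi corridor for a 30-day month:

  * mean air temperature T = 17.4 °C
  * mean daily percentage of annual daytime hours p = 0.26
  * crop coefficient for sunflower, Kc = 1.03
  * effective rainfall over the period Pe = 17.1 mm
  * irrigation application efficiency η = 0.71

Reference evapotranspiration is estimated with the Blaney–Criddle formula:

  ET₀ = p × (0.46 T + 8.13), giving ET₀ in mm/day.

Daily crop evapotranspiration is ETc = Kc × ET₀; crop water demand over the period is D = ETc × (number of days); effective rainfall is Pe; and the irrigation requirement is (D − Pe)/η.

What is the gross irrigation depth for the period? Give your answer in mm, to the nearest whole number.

ET₀ = 0.26 × (0.46 × 17.4 + 8.13) = 0.26 × 16.134 = 4.1948 mm/d
ETc = Kc × ET₀ = 1.03 × 4.1948 = 4.3206 mm/d
Crop demand D = ETc × 30 d = 4.3206 × 30 = 129.618 mm
D − Pe = 129.618 − 17.1 = 112.518 mm
Gross irrigation = 112.518 / 0.71 = 158.476 mm

158 mm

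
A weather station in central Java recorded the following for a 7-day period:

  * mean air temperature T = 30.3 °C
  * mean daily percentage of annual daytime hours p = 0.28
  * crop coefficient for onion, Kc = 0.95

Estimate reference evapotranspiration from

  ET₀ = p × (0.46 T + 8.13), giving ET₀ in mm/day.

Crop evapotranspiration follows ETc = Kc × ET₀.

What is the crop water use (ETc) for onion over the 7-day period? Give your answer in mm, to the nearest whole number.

41 mm

ET₀ = 0.28 × (0.46 × 30.3 + 8.13) = 0.28 × 22.068 = 6.1790 mm/d
ETc = Kc × ET₀ = 0.95 × 6.1790 = 5.8701 mm/d
Over 7 days: 5.8701 × 7 = 41.091 mm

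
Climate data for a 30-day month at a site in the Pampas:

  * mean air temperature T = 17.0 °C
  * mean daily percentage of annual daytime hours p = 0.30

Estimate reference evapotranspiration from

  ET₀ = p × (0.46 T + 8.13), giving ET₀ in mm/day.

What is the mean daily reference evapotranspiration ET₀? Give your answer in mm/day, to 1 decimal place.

4.8 mm/day

ET₀ = 0.30 × (0.46 × 17.0 + 8.13) = 0.30 × 15.950 = 4.7850 mm/d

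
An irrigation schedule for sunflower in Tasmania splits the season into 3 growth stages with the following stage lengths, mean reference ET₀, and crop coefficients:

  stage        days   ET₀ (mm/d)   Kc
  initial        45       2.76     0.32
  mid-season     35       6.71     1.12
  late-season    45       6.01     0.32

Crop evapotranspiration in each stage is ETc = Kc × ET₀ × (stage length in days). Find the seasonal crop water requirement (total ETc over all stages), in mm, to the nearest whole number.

initial: 0.32 × 2.76 × 45 = 39.74 mm
mid-season: 1.12 × 6.71 × 35 = 263.03 mm
late-season: 0.32 × 6.01 × 45 = 86.54 mm
Seasonal total = 389.31 mm

389 mm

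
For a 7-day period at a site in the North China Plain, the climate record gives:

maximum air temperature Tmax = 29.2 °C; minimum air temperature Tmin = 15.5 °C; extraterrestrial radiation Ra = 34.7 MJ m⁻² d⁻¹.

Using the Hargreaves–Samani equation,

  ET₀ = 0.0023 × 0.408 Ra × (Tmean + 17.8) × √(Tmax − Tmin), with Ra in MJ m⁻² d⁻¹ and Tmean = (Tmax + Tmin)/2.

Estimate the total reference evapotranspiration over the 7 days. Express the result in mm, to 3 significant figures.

33.9 mm

Tmean = (29.2 + 15.5)/2 = 22.35 °C
0.408 Ra = 0.408 × 34.7 = 14.1576 mm/d equivalent
ET₀ = 0.0023 × 14.1576 × (22.35 + 17.8) × √13.7 = 0.0023 × 14.1576 × 40.15 × 3.7014 = 4.8391 mm/d
Over 7 days: 4.8391 × 7 = 33.874 mm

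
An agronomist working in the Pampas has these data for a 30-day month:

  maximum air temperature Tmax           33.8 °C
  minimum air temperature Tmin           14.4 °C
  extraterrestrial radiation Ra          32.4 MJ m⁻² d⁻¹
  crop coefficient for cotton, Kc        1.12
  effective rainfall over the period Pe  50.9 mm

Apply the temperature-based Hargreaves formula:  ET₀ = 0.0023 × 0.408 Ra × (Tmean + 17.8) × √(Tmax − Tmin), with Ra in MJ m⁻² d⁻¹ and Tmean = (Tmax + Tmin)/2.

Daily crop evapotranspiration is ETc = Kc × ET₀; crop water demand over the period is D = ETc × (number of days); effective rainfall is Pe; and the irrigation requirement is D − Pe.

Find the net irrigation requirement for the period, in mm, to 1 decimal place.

Tmean = (33.8 + 14.4)/2 = 24.10 °C
0.408 Ra = 0.408 × 32.4 = 13.2192 mm/d equivalent
ET₀ = 0.0023 × 13.2192 × (24.10 + 17.8) × √19.4 = 0.0023 × 13.2192 × 41.90 × 4.4045 = 5.6110 mm/d
ETc = Kc × ET₀ = 1.12 × 5.6110 = 6.2843 mm/d
Crop demand D = ETc × 30 d = 6.2843 × 30 = 188.529 mm
D − Pe = 188.529 − 50.9 = 137.629 mm

137.6 mm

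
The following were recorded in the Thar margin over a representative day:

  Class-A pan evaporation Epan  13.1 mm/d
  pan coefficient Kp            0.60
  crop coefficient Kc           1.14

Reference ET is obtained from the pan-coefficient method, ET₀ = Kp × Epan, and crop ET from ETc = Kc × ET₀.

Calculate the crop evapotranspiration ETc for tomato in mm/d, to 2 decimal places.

ET₀ = 0.60 × 13.1 = 7.8600 mm/d
ETc = Kc × ET₀ = 1.14 × 7.8600 = 8.9604 mm/d

8.96 mm/d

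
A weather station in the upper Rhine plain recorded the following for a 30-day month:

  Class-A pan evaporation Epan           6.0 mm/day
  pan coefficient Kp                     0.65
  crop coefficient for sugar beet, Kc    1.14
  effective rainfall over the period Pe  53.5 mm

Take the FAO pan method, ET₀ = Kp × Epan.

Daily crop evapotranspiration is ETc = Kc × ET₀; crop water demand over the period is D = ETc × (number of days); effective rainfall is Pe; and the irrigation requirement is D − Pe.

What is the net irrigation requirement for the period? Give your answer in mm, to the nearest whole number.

80 mm

ET₀ = 0.65 × 6.0 = 3.9000 mm/d
ETc = Kc × ET₀ = 1.14 × 3.9000 = 4.4460 mm/d
Crop demand D = ETc × 30 d = 4.4460 × 30 = 133.380 mm
D − Pe = 133.380 − 53.5 = 79.880 mm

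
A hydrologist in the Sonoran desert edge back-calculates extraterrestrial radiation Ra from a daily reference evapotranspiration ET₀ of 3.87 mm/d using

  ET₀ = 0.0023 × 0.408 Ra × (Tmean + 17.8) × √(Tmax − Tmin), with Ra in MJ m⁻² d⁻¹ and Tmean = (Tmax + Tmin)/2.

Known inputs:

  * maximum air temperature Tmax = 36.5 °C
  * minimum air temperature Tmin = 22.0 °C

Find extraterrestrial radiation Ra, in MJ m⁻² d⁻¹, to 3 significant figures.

23.0 MJ m⁻² d⁻¹

Tmean = (36.5+22.0)/2 = 29.25 °C; ΔT = 14.5
Ra = ET₀ / [0.0023 × 0.408 × (Tmean+17.8) × √ΔT]
   = 3.87 / (0.0023 × 0.408 × 47.05 × 3.8079) = 23.019 MJ m⁻² d⁻¹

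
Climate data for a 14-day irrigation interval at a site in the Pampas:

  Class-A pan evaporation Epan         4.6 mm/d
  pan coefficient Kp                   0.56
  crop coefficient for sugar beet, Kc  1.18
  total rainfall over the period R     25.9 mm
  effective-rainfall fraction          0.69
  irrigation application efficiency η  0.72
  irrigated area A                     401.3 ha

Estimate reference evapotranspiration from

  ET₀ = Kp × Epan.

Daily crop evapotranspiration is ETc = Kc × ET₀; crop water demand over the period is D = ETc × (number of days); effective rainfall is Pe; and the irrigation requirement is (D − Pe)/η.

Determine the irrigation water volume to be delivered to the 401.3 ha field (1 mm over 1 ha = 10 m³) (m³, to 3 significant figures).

138000 m³

ET₀ = 0.56 × 4.6 = 2.5760 mm/d
ETc = Kc × ET₀ = 1.18 × 2.5760 = 3.0397 mm/d
Crop demand D = ETc × 14 d = 3.0397 × 14 = 42.556 mm
Pe = 0.69 × 25.9 = 17.871 mm
D − Pe = 42.556 − 17.871 = 24.685 mm
Gross irrigation = 24.685 / 0.72 = 34.285 mm
Volume = 34.285 mm × 401.3 ha × 10 = 137585.7 m³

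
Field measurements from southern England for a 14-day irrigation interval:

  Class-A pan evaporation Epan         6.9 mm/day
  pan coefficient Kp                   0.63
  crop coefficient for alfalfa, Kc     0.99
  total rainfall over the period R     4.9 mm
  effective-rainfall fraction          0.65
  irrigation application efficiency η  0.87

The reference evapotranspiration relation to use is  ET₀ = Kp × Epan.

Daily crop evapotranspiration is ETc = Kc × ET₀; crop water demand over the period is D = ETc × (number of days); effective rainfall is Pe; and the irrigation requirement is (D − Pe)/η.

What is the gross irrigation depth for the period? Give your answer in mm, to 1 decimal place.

ET₀ = 0.63 × 6.9 = 4.3470 mm/d
ETc = Kc × ET₀ = 0.99 × 4.3470 = 4.3035 mm/d
Crop demand D = ETc × 14 d = 4.3035 × 14 = 60.249 mm
Pe = 0.65 × 4.9 = 3.185 mm
D − Pe = 60.249 − 3.185 = 57.064 mm
Gross irrigation = 57.064 / 0.87 = 65.591 mm

65.6 mm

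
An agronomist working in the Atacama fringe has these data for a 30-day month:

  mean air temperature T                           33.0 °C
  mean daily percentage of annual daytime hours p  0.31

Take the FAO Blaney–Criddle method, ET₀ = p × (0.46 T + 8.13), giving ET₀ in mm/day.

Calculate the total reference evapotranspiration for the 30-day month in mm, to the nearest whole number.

217 mm

ET₀ = 0.31 × (0.46 × 33.0 + 8.13) = 0.31 × 23.310 = 7.2261 mm/d
Monthly total = 7.2261 × 30 = 216.783 mm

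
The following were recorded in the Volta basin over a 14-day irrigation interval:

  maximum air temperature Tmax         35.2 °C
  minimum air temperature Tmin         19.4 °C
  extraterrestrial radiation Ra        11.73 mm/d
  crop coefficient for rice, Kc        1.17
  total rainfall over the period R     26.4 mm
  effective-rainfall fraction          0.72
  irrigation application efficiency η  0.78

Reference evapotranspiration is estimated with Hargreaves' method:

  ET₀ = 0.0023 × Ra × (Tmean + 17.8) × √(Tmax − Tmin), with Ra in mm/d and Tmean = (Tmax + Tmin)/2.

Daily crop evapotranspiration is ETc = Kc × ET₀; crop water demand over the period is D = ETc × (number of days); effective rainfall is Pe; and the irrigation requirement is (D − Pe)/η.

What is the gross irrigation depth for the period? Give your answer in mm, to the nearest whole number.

Tmean = (35.2 + 19.4)/2 = 27.30 °C
ET₀ = 0.0023 × 11.73 × (27.30 + 17.8) × √15.8 = 0.0023 × 11.73 × 45.10 × 3.9749 = 4.8365 mm/d
ETc = Kc × ET₀ = 1.17 × 4.8365 = 5.6587 mm/d
Crop demand D = ETc × 14 d = 5.6587 × 14 = 79.222 mm
Pe = 0.72 × 26.4 = 19.008 mm
D − Pe = 79.222 − 19.008 = 60.214 mm
Gross irrigation = 60.214 / 0.78 = 77.197 mm

77 mm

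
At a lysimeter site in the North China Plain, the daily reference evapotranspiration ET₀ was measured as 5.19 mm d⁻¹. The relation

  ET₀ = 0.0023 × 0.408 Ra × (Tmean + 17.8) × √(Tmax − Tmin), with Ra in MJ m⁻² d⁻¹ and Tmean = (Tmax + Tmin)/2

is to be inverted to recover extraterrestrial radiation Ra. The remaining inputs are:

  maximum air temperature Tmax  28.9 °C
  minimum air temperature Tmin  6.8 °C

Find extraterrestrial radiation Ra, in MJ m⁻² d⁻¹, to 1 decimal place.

33.0 MJ m⁻² d⁻¹

Tmean = (28.9+6.8)/2 = 17.85 °C; ΔT = 22.1
Ra = ET₀ / [0.0023 × 0.408 × (Tmean+17.8) × √ΔT]
   = 5.19 / (0.0023 × 0.408 × 35.65 × 4.7011) = 33.000 MJ m⁻² d⁻¹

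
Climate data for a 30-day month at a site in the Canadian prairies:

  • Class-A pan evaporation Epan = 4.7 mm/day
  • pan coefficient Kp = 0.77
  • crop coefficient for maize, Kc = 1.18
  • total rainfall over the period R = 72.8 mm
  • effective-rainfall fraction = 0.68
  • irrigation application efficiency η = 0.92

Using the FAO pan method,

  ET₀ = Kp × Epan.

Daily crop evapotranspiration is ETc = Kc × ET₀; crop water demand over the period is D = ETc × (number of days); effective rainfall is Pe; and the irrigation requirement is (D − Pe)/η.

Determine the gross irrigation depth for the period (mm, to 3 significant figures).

85.4 mm

ET₀ = 0.77 × 4.7 = 3.6190 mm/d
ETc = Kc × ET₀ = 1.18 × 3.6190 = 4.2704 mm/d
Crop demand D = ETc × 30 d = 4.2704 × 30 = 128.112 mm
Pe = 0.68 × 72.8 = 49.504 mm
D − Pe = 128.112 − 49.504 = 78.608 mm
Gross irrigation = 78.608 / 0.92 = 85.443 mm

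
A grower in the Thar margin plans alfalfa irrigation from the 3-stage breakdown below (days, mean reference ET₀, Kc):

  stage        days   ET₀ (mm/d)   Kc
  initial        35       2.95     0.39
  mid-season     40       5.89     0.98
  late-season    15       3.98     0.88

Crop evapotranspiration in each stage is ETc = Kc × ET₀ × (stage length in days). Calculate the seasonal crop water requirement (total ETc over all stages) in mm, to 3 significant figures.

initial: 0.39 × 2.95 × 35 = 40.27 mm
mid-season: 0.98 × 5.89 × 40 = 230.89 mm
late-season: 0.88 × 3.98 × 15 = 52.54 mm
Seasonal total = 323.70 mm

324 mm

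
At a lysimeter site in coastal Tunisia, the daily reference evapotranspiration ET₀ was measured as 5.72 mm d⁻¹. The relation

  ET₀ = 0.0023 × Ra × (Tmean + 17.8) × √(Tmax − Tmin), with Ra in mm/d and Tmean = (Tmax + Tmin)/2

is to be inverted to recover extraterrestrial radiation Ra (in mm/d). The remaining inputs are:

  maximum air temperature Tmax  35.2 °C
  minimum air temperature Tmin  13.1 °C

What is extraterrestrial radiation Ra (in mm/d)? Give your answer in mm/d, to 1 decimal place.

12.6 mm/d

Tmean = 24.15 °C; √ΔT = 4.7011
Ra = ET₀ / [0.0023 × (Tmean+17.8) × √ΔT] = 5.72 / (0.0023 × 41.95 × 4.7011) = 12.611 mm/d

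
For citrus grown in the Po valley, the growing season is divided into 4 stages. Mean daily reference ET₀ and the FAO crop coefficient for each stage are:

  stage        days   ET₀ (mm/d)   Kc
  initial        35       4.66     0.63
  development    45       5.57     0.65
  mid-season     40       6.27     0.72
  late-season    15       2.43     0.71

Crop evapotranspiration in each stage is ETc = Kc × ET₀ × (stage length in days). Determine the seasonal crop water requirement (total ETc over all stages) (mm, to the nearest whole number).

472 mm

initial: 0.63 × 4.66 × 35 = 102.75 mm
development: 0.65 × 5.57 × 45 = 162.92 mm
mid-season: 0.72 × 6.27 × 40 = 180.58 mm
late-season: 0.71 × 2.43 × 15 = 25.88 mm
Seasonal total = 472.13 mm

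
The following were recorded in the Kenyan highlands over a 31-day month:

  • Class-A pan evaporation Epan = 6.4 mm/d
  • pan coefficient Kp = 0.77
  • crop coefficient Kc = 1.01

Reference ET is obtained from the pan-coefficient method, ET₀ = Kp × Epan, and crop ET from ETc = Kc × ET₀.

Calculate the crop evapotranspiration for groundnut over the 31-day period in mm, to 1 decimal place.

ET₀ = 0.77 × 6.4 = 4.9280 mm/d
ETc = Kc × ET₀ = 1.01 × 4.9280 = 4.9773 mm/d
Over 31 days: 4.9773 × 31 = 154.296 mm

154.3 mm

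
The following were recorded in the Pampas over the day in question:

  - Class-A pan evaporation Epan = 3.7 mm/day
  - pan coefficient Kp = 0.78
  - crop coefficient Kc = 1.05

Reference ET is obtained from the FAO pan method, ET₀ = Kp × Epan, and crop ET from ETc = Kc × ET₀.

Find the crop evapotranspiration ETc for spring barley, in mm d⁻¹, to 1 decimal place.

ET₀ = 0.78 × 3.7 = 2.8860 mm/d
ETc = Kc × ET₀ = 1.05 × 2.8860 = 3.0303 mm/d

3.0 mm d⁻¹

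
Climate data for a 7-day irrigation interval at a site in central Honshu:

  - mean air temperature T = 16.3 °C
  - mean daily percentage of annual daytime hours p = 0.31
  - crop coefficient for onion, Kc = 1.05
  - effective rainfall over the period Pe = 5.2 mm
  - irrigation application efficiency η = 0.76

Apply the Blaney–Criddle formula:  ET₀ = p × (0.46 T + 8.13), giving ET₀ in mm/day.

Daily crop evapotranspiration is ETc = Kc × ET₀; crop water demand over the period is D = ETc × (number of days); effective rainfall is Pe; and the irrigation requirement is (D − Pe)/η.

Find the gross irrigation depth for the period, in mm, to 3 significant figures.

40.0 mm

ET₀ = 0.31 × (0.46 × 16.3 + 8.13) = 0.31 × 15.628 = 4.8447 mm/d
ETc = Kc × ET₀ = 1.05 × 4.8447 = 5.0869 mm/d
Crop demand D = ETc × 7 d = 5.0869 × 7 = 35.608 mm
D − Pe = 35.608 − 5.2 = 30.408 mm
Gross irrigation = 30.408 / 0.76 = 40.011 mm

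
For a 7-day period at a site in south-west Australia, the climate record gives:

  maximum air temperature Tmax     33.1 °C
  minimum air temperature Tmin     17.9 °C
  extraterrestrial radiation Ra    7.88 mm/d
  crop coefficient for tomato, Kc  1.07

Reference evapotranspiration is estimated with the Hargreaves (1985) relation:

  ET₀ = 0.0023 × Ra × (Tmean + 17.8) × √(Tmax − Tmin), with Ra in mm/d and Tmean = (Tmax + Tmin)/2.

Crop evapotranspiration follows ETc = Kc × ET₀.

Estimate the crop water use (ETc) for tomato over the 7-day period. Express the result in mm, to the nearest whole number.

23 mm

Tmean = (33.1 + 17.9)/2 = 25.50 °C
ET₀ = 0.0023 × 7.88 × (25.50 + 17.8) × √15.2 = 0.0023 × 7.88 × 43.30 × 3.8987 = 3.0596 mm/d
ETc = Kc × ET₀ = 1.07 × 3.0596 = 3.2738 mm/d
Over 7 days: 3.2738 × 7 = 22.917 mm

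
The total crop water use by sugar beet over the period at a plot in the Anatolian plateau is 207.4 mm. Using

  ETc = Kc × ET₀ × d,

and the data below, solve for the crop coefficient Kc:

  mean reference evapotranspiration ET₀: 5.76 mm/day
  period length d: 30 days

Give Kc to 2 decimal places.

1.20

ETc = Kc × ET₀ × d  ⇒  Kc = ETc / (ET₀ × d)
Kc = 207.4 / (5.76 × 30) = 207.4 / 172.80 = 1.2002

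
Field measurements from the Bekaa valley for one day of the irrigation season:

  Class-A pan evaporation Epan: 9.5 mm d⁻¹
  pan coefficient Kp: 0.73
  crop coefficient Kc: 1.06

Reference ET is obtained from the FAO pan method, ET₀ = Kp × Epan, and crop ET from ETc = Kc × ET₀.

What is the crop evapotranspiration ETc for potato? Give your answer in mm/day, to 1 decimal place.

7.4 mm/day

ET₀ = 0.73 × 9.5 = 6.9350 mm/d
ETc = Kc × ET₀ = 1.06 × 6.9350 = 7.3511 mm/d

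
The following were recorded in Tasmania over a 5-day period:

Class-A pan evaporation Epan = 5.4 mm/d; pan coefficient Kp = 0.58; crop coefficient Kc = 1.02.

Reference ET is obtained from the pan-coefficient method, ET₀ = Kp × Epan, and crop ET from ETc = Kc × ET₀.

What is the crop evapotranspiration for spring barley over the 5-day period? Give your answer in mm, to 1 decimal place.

ET₀ = 0.58 × 5.4 = 3.1320 mm/d
ETc = Kc × ET₀ = 1.02 × 3.1320 = 3.1946 mm/d
Over 5 days: 3.1946 × 5 = 15.973 mm

16.0 mm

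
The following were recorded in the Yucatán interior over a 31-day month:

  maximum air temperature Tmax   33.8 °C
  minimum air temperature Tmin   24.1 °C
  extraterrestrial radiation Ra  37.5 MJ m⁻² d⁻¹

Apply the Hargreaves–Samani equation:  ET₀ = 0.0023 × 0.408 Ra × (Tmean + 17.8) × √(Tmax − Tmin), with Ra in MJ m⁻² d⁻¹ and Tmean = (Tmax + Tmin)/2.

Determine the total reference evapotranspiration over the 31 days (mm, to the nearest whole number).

Tmean = (33.8 + 24.1)/2 = 28.95 °C
0.408 Ra = 0.408 × 37.5 = 15.3000 mm/d equivalent
ET₀ = 0.0023 × 15.3000 × (28.95 + 17.8) × √9.7 = 0.0023 × 15.3000 × 46.75 × 3.1145 = 5.1238 mm/d
Over 31 days: 5.1238 × 31 = 158.838 mm

159 mm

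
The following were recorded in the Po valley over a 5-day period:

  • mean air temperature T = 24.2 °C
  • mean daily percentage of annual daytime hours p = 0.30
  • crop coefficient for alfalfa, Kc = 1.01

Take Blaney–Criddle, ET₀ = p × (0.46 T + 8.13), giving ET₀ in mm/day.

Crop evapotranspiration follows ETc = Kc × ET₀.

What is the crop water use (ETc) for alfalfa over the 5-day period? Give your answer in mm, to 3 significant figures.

ET₀ = 0.30 × (0.46 × 24.2 + 8.13) = 0.30 × 19.262 = 5.7786 mm/d
ETc = Kc × ET₀ = 1.01 × 5.7786 = 5.8364 mm/d
Over 5 days: 5.8364 × 5 = 29.182 mm

29.2 mm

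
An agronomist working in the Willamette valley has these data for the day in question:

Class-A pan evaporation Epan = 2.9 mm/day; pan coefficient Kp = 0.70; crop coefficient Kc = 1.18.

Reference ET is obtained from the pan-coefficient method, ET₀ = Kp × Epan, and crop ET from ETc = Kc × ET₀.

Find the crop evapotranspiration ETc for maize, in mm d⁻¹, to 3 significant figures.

ET₀ = 0.70 × 2.9 = 2.0300 mm/d
ETc = Kc × ET₀ = 1.18 × 2.0300 = 2.3954 mm/d

2.40 mm d⁻¹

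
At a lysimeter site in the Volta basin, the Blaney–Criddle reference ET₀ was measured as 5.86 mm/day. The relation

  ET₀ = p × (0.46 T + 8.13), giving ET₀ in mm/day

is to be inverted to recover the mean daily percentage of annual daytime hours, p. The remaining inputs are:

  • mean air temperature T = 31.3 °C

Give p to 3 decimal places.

0.260

p = ET₀ / (0.46 T + 8.13) = 5.86 / (0.46 × 31.3 + 8.13) = 5.86 / 22.528 = 0.2601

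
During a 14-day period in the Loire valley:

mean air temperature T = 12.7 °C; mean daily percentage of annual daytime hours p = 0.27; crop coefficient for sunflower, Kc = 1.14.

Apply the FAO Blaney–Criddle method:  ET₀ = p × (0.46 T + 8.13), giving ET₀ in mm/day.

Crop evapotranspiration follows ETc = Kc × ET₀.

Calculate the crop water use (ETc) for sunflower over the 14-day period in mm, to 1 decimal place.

ET₀ = 0.27 × (0.46 × 12.7 + 8.13) = 0.27 × 13.972 = 3.7724 mm/d
ETc = Kc × ET₀ = 1.14 × 3.7724 = 4.3005 mm/d
Over 14 days: 4.3005 × 14 = 60.207 mm

60.2 mm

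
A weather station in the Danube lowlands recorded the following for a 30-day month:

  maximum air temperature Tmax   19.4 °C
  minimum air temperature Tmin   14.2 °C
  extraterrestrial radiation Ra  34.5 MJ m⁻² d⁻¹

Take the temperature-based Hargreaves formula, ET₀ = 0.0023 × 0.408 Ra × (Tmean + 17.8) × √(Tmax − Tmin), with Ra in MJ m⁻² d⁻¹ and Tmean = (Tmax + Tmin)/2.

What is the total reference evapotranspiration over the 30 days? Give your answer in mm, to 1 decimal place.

Tmean = (19.4 + 14.2)/2 = 16.80 °C
0.408 Ra = 0.408 × 34.5 = 14.0760 mm/d equivalent
ET₀ = 0.0023 × 14.0760 × (16.80 + 17.8) × √5.2 = 0.0023 × 14.0760 × 34.60 × 2.2804 = 2.5544 mm/d
Over 30 days: 2.5544 × 30 = 76.632 mm

76.6 mm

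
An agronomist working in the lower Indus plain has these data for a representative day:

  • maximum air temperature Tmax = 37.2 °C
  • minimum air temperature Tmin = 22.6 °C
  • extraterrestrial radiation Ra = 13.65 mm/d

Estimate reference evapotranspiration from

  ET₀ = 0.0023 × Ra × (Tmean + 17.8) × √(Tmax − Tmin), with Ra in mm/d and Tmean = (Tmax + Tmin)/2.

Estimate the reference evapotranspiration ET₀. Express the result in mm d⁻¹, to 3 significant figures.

Tmean = (37.2 + 22.6)/2 = 29.90 °C
ET₀ = 0.0023 × 13.65 × (29.90 + 17.8) × √14.6 = 0.0023 × 13.65 × 47.70 × 3.8210 = 5.7221 mm/d

5.72 mm d⁻¹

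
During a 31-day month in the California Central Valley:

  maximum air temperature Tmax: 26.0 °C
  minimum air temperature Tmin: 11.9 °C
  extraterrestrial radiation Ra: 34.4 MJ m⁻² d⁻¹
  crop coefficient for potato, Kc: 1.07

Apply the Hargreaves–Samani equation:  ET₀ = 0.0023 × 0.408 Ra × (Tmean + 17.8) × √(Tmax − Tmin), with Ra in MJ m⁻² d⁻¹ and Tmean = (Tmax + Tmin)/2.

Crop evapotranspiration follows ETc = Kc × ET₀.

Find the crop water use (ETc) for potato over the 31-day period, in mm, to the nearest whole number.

Tmean = (26.0 + 11.9)/2 = 18.95 °C
0.408 Ra = 0.408 × 34.4 = 14.0352 mm/d equivalent
ET₀ = 0.0023 × 14.0352 × (18.95 + 17.8) × √14.1 = 0.0023 × 14.0352 × 36.75 × 3.7550 = 4.4547 mm/d
ETc = Kc × ET₀ = 1.07 × 4.4547 = 4.7665 mm/d
Over 31 days: 4.7665 × 31 = 147.762 mm

148 mm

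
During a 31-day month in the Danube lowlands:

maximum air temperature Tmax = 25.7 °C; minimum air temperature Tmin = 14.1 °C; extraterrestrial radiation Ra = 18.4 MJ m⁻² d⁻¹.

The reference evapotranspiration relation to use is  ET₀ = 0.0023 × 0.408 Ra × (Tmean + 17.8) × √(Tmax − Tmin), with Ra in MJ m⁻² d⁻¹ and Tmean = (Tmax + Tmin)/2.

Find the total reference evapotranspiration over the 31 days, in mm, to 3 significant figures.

Tmean = (25.7 + 14.1)/2 = 19.90 °C
0.408 Ra = 0.408 × 18.4 = 7.5072 mm/d equivalent
ET₀ = 0.0023 × 7.5072 × (19.90 + 17.8) × √11.6 = 0.0023 × 7.5072 × 37.70 × 3.4059 = 2.2171 mm/d
Over 31 days: 2.2171 × 31 = 68.730 mm

68.7 mm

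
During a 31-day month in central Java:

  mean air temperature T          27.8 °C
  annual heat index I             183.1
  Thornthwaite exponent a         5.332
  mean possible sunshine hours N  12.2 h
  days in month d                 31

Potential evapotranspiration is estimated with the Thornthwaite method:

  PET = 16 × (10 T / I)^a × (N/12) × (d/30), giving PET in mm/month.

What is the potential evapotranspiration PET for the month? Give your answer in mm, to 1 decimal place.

155.8 mm

10T/I = 10 × 27.8 / 183.1 = 1.5183
(10T/I)^a = 1.5183^5.332 = 9.2683
Uncorrected PET = 16 × 9.2683 = 148.293 mm
Correction = (N/12)(d/30) = (12.2/12)(31/30) = 1.0506
PET = 148.293 × 1.0506 = 155.797 mm/month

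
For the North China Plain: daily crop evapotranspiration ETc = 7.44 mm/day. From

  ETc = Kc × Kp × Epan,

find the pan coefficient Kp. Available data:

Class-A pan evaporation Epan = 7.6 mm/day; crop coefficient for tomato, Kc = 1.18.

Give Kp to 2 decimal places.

0.83

ETc = Kc × Kp × Epan  ⇒  Kp = ETc / (Kc × Epan)
Kp = 7.44 / (1.18 × 7.6) = 7.44 / 8.968 = 0.8296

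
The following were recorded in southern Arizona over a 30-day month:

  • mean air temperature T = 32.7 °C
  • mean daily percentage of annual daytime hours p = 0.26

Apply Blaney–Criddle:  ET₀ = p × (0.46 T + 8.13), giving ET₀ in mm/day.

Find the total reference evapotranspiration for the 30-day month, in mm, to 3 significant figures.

ET₀ = 0.26 × (0.46 × 32.7 + 8.13) = 0.26 × 23.172 = 6.0247 mm/d
Monthly total = 6.0247 × 30 = 180.741 mm

181 mm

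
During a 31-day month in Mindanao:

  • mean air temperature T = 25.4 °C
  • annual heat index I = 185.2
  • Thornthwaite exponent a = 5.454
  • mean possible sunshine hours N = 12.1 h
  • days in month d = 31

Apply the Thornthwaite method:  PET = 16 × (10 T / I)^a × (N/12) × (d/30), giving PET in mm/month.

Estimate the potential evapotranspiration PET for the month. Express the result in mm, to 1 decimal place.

93.4 mm

10T/I = 10 × 25.4 / 185.2 = 1.3715
(10T/I)^a = 1.3715^5.454 = 5.6010
Uncorrected PET = 16 × 5.6010 = 89.616 mm
Correction = (N/12)(d/30) = (12.1/12)(31/30) = 1.0419
PET = 89.616 × 1.0419 = 93.371 mm/month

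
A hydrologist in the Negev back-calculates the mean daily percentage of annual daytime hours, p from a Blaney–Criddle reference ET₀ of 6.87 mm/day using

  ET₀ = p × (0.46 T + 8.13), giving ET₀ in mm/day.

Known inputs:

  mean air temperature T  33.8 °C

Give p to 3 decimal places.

p = ET₀ / (0.46 T + 8.13) = 6.87 / (0.46 × 33.8 + 8.13) = 6.87 / 23.678 = 0.2901

0.290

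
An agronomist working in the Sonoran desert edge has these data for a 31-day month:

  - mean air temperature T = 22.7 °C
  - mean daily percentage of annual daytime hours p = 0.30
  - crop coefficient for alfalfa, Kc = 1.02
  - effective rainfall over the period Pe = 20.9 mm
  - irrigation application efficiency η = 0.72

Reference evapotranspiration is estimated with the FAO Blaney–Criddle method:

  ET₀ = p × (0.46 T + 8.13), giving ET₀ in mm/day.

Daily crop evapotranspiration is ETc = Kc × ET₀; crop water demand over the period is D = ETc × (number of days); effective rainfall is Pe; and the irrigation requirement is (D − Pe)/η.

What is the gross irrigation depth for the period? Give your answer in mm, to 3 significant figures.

216 mm

ET₀ = 0.30 × (0.46 × 22.7 + 8.13) = 0.30 × 18.572 = 5.5716 mm/d
ETc = Kc × ET₀ = 1.02 × 5.5716 = 5.6830 mm/d
Crop demand D = ETc × 31 d = 5.6830 × 31 = 176.173 mm
D − Pe = 176.173 − 20.9 = 155.273 mm
Gross irrigation = 155.273 / 0.72 = 215.657 mm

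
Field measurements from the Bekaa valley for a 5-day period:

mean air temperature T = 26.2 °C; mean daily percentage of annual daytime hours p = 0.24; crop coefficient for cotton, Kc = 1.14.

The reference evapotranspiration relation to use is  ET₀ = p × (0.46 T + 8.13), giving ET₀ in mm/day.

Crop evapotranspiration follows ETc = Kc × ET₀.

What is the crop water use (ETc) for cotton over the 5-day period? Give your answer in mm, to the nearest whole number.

ET₀ = 0.24 × (0.46 × 26.2 + 8.13) = 0.24 × 20.182 = 4.8437 mm/d
ETc = Kc × ET₀ = 1.14 × 4.8437 = 5.5218 mm/d
Over 5 days: 5.5218 × 5 = 27.609 mm

28 mm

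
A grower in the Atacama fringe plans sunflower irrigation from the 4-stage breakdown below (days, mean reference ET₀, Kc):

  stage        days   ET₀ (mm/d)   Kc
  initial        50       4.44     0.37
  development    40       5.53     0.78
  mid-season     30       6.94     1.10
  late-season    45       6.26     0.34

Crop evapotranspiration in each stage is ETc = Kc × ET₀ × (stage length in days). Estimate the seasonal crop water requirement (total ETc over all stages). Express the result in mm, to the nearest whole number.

initial: 0.37 × 4.44 × 50 = 82.14 mm
development: 0.78 × 5.53 × 40 = 172.54 mm
mid-season: 1.10 × 6.94 × 30 = 229.02 mm
late-season: 0.34 × 6.26 × 45 = 95.78 mm
Seasonal total = 579.48 mm

579 mm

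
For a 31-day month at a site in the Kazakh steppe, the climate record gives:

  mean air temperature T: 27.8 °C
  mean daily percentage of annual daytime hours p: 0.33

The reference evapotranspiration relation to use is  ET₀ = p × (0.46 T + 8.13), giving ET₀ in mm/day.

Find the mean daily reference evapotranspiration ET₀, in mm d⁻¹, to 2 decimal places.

ET₀ = 0.33 × (0.46 × 27.8 + 8.13) = 0.33 × 20.918 = 6.9029 mm/d

6.90 mm d⁻¹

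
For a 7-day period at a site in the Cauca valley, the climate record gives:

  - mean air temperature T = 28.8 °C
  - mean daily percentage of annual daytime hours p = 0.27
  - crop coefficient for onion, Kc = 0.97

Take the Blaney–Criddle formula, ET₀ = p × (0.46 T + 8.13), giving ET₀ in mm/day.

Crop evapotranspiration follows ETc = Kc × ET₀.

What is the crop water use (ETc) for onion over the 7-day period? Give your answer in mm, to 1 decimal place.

39.2 mm

ET₀ = 0.27 × (0.46 × 28.8 + 8.13) = 0.27 × 21.378 = 5.7721 mm/d
ETc = Kc × ET₀ = 0.97 × 5.7721 = 5.5989 mm/d
Over 7 days: 5.5989 × 7 = 39.192 mm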